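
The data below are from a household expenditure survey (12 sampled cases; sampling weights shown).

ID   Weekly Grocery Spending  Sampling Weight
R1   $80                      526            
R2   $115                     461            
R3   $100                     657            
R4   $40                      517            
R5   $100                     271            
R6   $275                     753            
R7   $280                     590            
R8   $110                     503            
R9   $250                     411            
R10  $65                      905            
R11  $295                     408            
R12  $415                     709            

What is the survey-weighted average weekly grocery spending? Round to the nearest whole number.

Weighted sum = 80×526 + 115×461 + 100×657 + 40×517 + 100×271 + 275×753 + 280×590 + 110×503 + 250×411 + 65×905 + 295×408 + 415×709
  = 42080 + 53015 + 65700 + 20680 + 27100 + 207075 + 165200 + 55330 + 102750 + 58825 + 120360 + 294235 = 1212350
Sum of weights = 526 + 461 + 657 + 517 + 271 + 753 + 590 + 503 + 411 + 905 + 408 + 709 = 6711
Weighted mean = 1212350 / 6711 = 180.65117

181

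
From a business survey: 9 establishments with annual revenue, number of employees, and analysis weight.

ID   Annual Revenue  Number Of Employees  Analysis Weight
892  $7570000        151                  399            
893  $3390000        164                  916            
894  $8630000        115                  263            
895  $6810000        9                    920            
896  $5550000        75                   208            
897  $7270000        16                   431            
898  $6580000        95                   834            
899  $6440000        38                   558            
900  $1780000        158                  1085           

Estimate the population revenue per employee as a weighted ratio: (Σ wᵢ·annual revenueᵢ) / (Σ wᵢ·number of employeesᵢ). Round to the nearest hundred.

55100

Σ wᵢ·y = 7570000×399 + 3390000×916 + 8630000×263 + 6810000×920 + 5550000×208 + 7270000×431 + 6580000×834 + 6440000×558 + 1780000×1085
  = 3020430000 + 3105240000 + 2269690000 + 6265200000 + 1154400000 + 3133370000 + 5487720000 + 3593520000 + 1931300000 = 29960870000
Σ wᵢ·x = 151×399 + 164×916 + 115×263 + 9×920 + 75×208 + 16×431 + 95×834 + 38×558 + 158×1085
  = 543358
Ratio = 29960870000 / 543358 = 55140.202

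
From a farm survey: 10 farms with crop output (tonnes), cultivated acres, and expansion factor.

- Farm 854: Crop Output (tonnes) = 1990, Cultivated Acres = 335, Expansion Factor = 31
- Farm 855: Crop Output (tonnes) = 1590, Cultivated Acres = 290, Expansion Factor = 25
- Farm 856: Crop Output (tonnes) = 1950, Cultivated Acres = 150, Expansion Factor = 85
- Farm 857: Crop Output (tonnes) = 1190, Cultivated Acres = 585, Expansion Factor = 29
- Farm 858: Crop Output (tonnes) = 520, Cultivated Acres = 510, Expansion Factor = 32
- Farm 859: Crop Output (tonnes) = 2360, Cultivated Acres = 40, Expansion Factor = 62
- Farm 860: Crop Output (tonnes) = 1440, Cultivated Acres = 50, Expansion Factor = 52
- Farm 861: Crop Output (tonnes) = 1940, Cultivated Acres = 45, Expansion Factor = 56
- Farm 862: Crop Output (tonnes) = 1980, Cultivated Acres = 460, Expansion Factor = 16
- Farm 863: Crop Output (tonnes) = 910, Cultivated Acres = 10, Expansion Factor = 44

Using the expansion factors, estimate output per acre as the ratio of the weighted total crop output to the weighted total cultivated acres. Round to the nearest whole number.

9

Σ wᵢ·y = 1990×31 + 1590×25 + 1950×85 + 1190×29 + 520×32 + 2360×62 + 1440×52 + 1940×56 + 1980×16 + 910×44
  = 61690 + 39750 + 165750 + 34510 + 16640 + 146320 + 74880 + 108640 + 31680 + 40040 = 719900
Σ wᵢ·x = 335×31 + 290×25 + 150×85 + 585×29 + 510×32 + 40×62 + 50×52 + 45×56 + 460×16 + 10×44
  = 79070
Ratio = 719900 / 79070 = 9.1045909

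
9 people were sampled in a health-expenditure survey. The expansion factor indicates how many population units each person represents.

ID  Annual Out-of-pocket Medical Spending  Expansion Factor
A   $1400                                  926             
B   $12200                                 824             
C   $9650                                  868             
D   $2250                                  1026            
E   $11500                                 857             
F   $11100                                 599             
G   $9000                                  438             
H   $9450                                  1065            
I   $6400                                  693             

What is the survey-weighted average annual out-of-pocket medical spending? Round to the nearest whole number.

Weighted sum = 1400×926 + 12200×824 + 9650×868 + 2250×1026 + 11500×857 + 11100×599 + 9000×438 + 9450×1065 + 6400×693
  = 1296400 + 10052800 + 8376200 + 2308500 + 9855500 + 6648900 + 3942000 + 10064250 + 4435200 = 56979750
Sum of weights = 926 + 824 + 868 + 1026 + 857 + 599 + 438 + 1065 + 693 = 7296
Weighted mean = 56979750 / 7296 = 7809.7245

7810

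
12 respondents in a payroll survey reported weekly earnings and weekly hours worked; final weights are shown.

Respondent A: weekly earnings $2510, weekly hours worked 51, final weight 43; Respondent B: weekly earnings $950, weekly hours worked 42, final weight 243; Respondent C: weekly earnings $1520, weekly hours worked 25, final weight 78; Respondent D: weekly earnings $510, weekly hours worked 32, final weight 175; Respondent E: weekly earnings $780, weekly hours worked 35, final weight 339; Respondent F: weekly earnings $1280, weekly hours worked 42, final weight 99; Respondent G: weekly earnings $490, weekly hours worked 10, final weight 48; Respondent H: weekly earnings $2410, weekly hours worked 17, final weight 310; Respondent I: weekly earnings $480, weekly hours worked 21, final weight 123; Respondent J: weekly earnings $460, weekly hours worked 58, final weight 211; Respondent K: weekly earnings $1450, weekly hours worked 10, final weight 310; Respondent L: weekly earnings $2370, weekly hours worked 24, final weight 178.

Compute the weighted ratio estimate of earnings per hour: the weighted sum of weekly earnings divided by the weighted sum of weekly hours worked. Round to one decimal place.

Σ wᵢ·y = 2510×43 + 950×243 + 1520×78 + 510×175 + 780×339 + 1280×99 + 490×48 + 2410×310 + 480×123 + 460×211 + 1450×310 + 2370×178
  = 107930 + 230850 + 118560 + 89250 + 264420 + 126720 + 23520 + 747100 + 59040 + 97060 + 449500 + 421860 = 2735810
Σ wᵢ·x = 51×43 + 42×243 + 25×78 + 32×175 + 35×339 + 42×99 + 10×48 + 17×310 + 21×123 + 58×211 + 10×310 + 24×178
  = 2193 + 10206 + 1950 + 5600 + 11865 + 4158 + 480 + 5270 + 2583 + 12238 + 3100 + 4272 = 63915
Ratio = 2735810 / 63915 = 42.80388

42.8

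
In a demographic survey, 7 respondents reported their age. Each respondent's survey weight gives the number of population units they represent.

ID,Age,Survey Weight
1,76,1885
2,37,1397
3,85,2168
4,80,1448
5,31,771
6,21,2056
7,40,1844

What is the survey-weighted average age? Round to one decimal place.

55.0

Weighted sum = 76×1885 + 37×1397 + 85×2168 + 80×1448 + 31×771 + 21×2056 + 40×1844
  = 143260 + 51689 + 184280 + 115840 + 23901 + 43176 + 73760 = 635906
Sum of weights = 1885 + 1397 + 2168 + 1448 + 771 + 2056 + 1844 = 11569
Weighted mean = 635906 / 11569 = 54.966376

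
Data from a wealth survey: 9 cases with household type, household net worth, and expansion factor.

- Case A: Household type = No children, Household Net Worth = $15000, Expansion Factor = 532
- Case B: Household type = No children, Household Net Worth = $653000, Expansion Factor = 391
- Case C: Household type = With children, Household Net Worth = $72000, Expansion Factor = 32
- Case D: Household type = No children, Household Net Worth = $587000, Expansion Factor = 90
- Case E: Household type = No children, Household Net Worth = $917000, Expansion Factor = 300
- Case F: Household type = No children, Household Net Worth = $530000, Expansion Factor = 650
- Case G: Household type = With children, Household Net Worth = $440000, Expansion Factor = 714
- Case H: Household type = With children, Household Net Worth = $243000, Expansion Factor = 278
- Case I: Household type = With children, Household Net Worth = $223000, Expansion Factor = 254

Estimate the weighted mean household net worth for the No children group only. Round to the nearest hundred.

476700

No children rows: A, B, D, E, F
Weighted sum = 15000×532 + 653000×391 + 587000×90 + 917000×300 + 530000×650
  = 7980000 + 255323000 + 52830000 + 275100000 + 344500000 = 935733000
Sum of weights = 532 + 391 + 90 + 300 + 650 = 1963
Weighted mean = 935733000 / 1963 = 476685.18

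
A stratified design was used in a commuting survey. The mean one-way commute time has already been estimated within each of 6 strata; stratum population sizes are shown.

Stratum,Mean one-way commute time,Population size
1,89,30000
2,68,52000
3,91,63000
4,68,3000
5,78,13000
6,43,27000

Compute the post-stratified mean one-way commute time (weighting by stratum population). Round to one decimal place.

Σ Nₕ·x̄ₕ = 89×30000 + 68×52000 + 91×63000 + 68×3000 + 78×13000 + 43×27000
  = 2670000 + 3536000 + 5733000 + 204000 + 1014000 + 1161000 = 14318000
Σ Nₕ = 30000 + 52000 + 63000 + 3000 + 13000 + 27000 = 188000
Overall mean = 14318000 / 188000 = 76.159574

76.2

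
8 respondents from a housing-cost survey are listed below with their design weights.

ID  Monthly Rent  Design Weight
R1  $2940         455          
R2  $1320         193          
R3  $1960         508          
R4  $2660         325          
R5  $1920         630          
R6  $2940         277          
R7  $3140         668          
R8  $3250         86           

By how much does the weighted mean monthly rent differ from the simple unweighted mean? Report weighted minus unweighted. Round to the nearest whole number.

Unweighted sum = 2940 + 1320 + 1960 + 2660 + 1920 + 2940 + 3140 + 3250 = 20130
Unweighted mean = 20130 / 8 = 2516.25
Weighted sum = 2940×455 + 1320×193 + 1960×508 + 2660×325 + 1920×630 + 2940×277 + 3140×668 + 3250×86
  = 1337700 + 254760 + 995680 + 864500 + 1209600 + 814380 + 2097520 + 279500 = 7853640
Sum of weights = 3142
Weighted mean = 7853640 / 3142 = 2499.5672
Difference (weighted minus unweighted) = -16.682845

-17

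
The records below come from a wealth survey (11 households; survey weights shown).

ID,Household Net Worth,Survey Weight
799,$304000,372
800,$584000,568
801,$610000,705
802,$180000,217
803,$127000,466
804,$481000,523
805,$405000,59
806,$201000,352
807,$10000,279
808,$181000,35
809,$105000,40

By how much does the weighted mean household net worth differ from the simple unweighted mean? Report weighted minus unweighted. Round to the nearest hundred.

Unweighted sum = 304000 + 584000 + 610000 + 180000 + 127000 + 481000 + 405000 + 201000 + 10000 + 181000 + 105000 = 3188000
Unweighted mean = 3188000 / 11 = 289818.18
Weighted sum = 304000×372 + 584000×568 + 610000×705 + 180000×217 + 127000×466 + 481000×523 + 405000×59 + 201000×352 + 10000×279 + 181000×35 + 105000×40
  = 113088000 + 331712000 + 430050000 + 39060000 + 59182000 + 251563000 + 23895000 + 70752000 + 2790000 + 6335000 + 4200000 = 1332627000
Sum of weights = 372 + 568 + 705 + 217 + 466 + 523 + 59 + 352 + 279 + 35 + 40 = 3616
Weighted mean = 1332627000 / 3616 = 368536.23
Difference (weighted minus unweighted) = 78718.046

78700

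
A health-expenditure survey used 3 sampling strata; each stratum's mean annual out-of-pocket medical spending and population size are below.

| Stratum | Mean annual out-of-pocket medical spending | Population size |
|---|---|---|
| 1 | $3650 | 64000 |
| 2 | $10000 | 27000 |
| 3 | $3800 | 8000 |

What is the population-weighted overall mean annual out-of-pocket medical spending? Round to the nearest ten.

Σ Nₕ·x̄ₕ = 3650×64000 + 10000×27000 + 3800×8000
  = 534000000
Σ Nₕ = 99000
Overall mean = 534000000 / 99000 = 5393.9394

5390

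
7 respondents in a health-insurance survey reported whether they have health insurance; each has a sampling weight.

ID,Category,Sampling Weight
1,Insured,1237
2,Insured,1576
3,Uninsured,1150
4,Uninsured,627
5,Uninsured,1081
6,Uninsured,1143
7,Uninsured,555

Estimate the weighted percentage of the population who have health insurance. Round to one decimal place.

Sum of weights for 'Insured' = 1237 + 1576 = 2813
Total weight = 7369
Weighted proportion = 2813 / 7369 = 0.38173429 → 38.173429%

38.2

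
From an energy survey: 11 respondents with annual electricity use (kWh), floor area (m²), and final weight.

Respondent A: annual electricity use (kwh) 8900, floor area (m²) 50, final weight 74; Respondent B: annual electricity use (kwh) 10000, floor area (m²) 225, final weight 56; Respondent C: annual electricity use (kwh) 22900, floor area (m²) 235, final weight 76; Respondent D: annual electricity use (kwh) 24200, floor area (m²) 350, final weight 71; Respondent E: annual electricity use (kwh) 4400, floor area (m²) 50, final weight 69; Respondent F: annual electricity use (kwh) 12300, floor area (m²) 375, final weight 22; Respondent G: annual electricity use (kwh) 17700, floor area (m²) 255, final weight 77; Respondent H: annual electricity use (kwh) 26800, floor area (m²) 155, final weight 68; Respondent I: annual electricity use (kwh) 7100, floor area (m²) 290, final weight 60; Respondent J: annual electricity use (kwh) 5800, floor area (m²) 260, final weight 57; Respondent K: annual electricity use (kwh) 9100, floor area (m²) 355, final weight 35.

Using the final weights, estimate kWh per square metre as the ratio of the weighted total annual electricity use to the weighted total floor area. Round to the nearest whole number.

Σ wᵢ·y = 9511800
Σ wᵢ·x = 50×74 + 225×56 + 235×76 + 350×71 + 50×69 + 375×22 + 255×77 + 155×68 + 290×60 + 260×57 + 355×35
  = 3700 + 12600 + 17860 + 24850 + 3450 + 8250 + 19635 + 10540 + 17400 + 14820 + 12425 = 145530
Ratio = 9511800 / 145530 = 65.35972

65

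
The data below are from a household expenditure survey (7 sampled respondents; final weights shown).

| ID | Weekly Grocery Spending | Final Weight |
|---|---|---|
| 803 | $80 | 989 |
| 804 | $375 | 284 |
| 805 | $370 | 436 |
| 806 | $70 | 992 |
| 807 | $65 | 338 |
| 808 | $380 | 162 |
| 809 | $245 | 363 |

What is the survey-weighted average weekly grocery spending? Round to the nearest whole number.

165

Weighted sum = 80×989 + 375×284 + 370×436 + 70×992 + 65×338 + 380×162 + 245×363
  = 79120 + 106500 + 161320 + 69440 + 21970 + 61560 + 88935 = 588845
Sum of weights = 989 + 284 + 436 + 992 + 338 + 162 + 363 = 3564
Weighted mean = 588845 / 3564 = 165.22026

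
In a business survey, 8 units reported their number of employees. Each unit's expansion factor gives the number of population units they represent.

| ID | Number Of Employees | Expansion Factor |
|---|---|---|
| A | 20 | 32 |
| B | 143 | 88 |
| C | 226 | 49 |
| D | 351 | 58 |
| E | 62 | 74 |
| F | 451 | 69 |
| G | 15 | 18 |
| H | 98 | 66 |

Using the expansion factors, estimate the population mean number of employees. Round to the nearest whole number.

Weighted sum = 20×32 + 143×88 + 226×49 + 351×58 + 62×74 + 451×69 + 15×18 + 98×66
  = 640 + 12584 + 11074 + 20358 + 4588 + 31119 + 270 + 6468 = 87101
Sum of weights = 454
Weighted mean = 87101 / 454 = 191.85242

192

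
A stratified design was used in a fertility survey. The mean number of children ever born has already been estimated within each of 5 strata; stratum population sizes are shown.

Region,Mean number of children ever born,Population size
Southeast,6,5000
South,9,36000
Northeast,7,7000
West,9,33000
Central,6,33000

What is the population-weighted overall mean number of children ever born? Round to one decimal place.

Σ Nₕ·x̄ₕ = 6×5000 + 9×36000 + 7×7000 + 9×33000 + 6×33000
  = 30000 + 324000 + 49000 + 297000 + 198000 = 898000
Σ Nₕ = 114000
Overall mean = 898000 / 114000 = 7.877193

7.9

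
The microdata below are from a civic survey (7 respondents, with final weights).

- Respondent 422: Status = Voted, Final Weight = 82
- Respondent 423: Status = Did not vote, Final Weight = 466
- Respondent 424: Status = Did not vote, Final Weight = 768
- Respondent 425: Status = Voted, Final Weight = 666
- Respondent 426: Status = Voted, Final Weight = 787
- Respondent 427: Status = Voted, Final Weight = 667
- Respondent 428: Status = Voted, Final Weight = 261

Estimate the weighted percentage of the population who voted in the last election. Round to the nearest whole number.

67

Sum of weights for 'Voted' = 82 + 666 + 787 + 667 + 261 = 2463
Total weight = 3697
Weighted proportion = 2463 / 3697 = 0.66621585 → 66.621585%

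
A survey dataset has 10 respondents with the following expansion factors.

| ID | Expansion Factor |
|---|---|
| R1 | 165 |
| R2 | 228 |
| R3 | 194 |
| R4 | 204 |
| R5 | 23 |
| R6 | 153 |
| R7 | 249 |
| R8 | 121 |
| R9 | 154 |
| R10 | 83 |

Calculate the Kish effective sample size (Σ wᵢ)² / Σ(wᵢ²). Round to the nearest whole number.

Σ wᵢ = 165 + 228 + 194 + 204 + 23 + 153 + 249 + 121 + 154 + 83 = 1574
Σ wᵢ² = 27225 + 51984 + 37636 + 41616 + 529 + 23409 + 62001 + 14641 + 23716 + 6889 = 289646
n_eff = 1574² / 289646 = 2477476 / 289646 = 8.5534618

9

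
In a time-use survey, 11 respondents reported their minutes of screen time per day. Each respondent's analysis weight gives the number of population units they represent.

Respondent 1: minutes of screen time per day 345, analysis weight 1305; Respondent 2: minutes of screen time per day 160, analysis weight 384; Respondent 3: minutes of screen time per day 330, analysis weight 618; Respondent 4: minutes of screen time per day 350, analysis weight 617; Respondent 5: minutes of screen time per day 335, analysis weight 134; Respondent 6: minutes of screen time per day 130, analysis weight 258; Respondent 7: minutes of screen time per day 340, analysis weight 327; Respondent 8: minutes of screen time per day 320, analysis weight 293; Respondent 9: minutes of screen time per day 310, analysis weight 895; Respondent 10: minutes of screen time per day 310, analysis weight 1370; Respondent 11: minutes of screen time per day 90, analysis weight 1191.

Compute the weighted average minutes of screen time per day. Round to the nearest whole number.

274

Weighted sum = 2024265
Sum of weights = 1305 + 384 + 618 + 617 + 134 + 258 + 327 + 293 + 895 + 1370 + 1191 = 7392
Weighted mean = 2024265 / 7392 = 273.84537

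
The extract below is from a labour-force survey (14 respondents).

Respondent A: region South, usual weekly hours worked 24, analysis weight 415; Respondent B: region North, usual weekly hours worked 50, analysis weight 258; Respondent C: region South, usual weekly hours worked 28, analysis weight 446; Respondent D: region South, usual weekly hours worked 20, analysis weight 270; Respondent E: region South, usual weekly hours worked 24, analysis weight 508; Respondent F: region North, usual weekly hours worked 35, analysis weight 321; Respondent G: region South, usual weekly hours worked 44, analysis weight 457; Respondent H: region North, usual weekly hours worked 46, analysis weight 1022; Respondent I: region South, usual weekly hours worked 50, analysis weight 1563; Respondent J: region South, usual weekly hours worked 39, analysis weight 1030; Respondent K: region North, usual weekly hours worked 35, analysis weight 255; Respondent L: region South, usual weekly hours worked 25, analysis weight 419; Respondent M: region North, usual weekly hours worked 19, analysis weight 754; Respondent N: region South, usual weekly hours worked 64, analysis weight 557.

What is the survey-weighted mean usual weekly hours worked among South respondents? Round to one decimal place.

39.6

South rows: A, C, D, E, G, I, J, L, N
Weighted sum = 24×415 + 28×446 + 20×270 + 24×508 + 44×457 + 50×1563 + 39×1030 + 25×419 + 64×557
  = 9960 + 12488 + 5400 + 12192 + 20108 + 78150 + 40170 + 10475 + 35648 = 224591
Sum of weights = 415 + 446 + 270 + 508 + 457 + 1563 + 1030 + 419 + 557 = 5665
Weighted mean = 224591 / 5665 = 39.645366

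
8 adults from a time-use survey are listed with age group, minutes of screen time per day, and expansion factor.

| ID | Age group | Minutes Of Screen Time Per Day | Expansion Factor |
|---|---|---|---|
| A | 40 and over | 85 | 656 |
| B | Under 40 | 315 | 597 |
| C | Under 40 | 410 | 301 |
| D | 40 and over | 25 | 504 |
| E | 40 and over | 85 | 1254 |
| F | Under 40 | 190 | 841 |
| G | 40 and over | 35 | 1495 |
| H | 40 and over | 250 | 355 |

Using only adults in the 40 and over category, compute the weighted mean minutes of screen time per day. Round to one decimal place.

40 and over rows: A, D, E, G, H
Weighted sum = 85×656 + 25×504 + 85×1254 + 35×1495 + 250×355
  = 55760 + 12600 + 106590 + 52325 + 88750 = 316025
Sum of weights = 656 + 504 + 1254 + 1495 + 355 = 4264
Weighted mean = 316025 / 4264 = 74.114681

74.1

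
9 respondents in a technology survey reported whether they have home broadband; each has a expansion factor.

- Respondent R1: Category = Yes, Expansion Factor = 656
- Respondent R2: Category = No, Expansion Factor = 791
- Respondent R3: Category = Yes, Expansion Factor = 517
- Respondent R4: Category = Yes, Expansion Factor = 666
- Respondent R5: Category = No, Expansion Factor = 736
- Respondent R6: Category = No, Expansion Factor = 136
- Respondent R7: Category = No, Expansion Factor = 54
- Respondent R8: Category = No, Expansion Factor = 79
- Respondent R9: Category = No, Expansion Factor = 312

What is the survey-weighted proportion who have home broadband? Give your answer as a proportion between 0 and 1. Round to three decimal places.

0.466

Sum of weights for 'Yes' = 656 + 517 + 666 = 1839
Total weight = 656 + 791 + 517 + 666 + 736 + 136 + 54 + 79 + 312 = 3947
Weighted proportion = 1839 / 3947 = 0.46592349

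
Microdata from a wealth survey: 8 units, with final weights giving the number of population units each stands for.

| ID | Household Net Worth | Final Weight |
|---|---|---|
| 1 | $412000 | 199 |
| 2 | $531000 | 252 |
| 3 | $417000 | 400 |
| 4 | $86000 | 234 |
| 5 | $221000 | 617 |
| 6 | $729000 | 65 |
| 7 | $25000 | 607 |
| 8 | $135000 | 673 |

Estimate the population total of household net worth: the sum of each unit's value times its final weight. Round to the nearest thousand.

692496000

Weighted total = 412000×199 + 531000×252 + 417000×400 + 86000×234 + 221000×617 + 729000×65 + 25000×607 + 135000×673
  = 81988000 + 133812000 + 166800000 + 20124000 + 136357000 + 47385000 + 15175000 + 90855000 = 692496000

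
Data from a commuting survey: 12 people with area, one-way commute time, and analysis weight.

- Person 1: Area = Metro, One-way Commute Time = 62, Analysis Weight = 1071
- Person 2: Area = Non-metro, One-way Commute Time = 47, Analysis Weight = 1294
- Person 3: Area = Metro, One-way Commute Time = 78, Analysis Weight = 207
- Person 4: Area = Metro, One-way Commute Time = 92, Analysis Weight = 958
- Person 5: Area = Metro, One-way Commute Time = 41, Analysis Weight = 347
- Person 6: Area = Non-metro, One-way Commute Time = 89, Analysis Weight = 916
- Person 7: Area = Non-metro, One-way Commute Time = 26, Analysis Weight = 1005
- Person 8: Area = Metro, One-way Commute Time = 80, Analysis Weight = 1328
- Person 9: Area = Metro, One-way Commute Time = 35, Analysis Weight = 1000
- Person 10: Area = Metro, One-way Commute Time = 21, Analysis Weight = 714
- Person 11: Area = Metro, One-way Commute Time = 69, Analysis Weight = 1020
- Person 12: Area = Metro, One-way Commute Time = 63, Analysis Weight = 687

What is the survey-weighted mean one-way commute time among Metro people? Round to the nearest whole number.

Metro rows: 1, 3, 4, 5, 8, 9, 10, 11, 12
Weighted sum = 454806
Sum of weights = 1071 + 207 + 958 + 347 + 1328 + 1000 + 714 + 1020 + 687 = 7332
Weighted mean = 454806 / 7332 = 62.030278

62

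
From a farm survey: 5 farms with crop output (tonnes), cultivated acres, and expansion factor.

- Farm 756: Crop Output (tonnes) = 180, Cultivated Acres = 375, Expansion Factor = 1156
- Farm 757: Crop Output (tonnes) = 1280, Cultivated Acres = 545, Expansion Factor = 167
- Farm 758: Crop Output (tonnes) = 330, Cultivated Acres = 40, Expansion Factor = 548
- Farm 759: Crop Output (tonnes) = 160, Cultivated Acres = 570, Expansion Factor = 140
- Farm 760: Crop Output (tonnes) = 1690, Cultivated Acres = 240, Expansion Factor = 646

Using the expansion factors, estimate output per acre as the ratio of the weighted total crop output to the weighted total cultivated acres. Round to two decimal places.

Σ wᵢ·y = 180×1156 + 1280×167 + 330×548 + 160×140 + 1690×646
  = 208080 + 213760 + 180840 + 22400 + 1091740 = 1716820
Σ wᵢ·x = 375×1156 + 545×167 + 40×548 + 570×140 + 240×646
  = 433500 + 91015 + 21920 + 79800 + 155040 = 781275
Ratio = 1716820 / 781275 = 2.1974593

2.20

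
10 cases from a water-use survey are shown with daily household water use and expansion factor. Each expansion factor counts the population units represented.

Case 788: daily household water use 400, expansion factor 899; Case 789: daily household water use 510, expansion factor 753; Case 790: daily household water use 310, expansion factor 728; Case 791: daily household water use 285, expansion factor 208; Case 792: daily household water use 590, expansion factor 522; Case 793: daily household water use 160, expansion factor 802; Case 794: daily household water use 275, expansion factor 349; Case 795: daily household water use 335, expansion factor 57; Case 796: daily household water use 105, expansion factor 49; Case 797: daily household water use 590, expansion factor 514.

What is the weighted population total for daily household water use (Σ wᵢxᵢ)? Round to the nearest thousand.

Weighted total = 400×899 + 510×753 + 310×728 + 285×208 + 590×522 + 160×802 + 275×349 + 335×57 + 105×49 + 590×514
  = 359600 + 384030 + 225680 + 59280 + 307980 + 128320 + 95975 + 19095 + 5145 + 303260 = 1888365

1888000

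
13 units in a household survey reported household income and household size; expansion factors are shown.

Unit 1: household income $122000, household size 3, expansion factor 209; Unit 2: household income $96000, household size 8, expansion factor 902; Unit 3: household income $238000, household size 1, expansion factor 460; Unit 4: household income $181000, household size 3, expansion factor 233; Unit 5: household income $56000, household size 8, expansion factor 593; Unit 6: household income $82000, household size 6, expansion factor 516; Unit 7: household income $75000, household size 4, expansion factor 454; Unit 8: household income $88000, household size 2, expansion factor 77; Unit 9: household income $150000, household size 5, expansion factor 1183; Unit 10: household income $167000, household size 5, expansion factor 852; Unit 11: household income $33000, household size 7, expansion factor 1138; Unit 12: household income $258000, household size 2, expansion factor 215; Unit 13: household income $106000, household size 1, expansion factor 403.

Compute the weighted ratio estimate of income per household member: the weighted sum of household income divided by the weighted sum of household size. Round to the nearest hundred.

22100

Σ wᵢ·y = 835565000
Σ wᵢ·x = 37786
Ratio = 835565000 / 37786 = 22113.084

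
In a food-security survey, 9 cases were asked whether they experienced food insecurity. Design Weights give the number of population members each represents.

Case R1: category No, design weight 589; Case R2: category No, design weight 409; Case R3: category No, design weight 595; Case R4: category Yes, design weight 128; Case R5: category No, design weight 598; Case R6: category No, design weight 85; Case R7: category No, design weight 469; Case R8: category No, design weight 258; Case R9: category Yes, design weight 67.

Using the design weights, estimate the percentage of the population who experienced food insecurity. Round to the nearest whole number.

6

Sum of weights for 'Yes' = 128 + 67 = 195
Total weight = 3198
Weighted proportion = 195 / 3198 = 0.06097561 → 6.097561%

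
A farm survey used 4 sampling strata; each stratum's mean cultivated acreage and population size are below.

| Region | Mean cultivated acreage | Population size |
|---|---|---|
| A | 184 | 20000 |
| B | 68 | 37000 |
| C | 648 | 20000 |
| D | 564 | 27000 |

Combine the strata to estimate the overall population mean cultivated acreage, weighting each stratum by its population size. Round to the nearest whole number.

Σ Nₕ·x̄ₕ = 184×20000 + 68×37000 + 648×20000 + 564×27000
  = 34384000
Σ Nₕ = 104000
Overall mean = 34384000 / 104000 = 330.61538

331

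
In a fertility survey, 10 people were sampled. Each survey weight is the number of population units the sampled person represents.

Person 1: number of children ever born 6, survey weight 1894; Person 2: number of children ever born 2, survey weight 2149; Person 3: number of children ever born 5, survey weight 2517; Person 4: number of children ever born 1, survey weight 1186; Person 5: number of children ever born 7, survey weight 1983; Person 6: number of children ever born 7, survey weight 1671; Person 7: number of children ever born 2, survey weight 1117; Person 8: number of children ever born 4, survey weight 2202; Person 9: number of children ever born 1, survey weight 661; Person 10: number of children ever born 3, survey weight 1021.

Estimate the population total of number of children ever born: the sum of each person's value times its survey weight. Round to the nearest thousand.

70000

Weighted total = 6×1894 + 2×2149 + 5×2517 + 1×1186 + 7×1983 + 7×1671 + 2×1117 + 4×2202 + 1×661 + 3×1021
  = 11364 + 4298 + 12585 + 1186 + 13881 + 11697 + 2234 + 8808 + 661 + 3063 = 69777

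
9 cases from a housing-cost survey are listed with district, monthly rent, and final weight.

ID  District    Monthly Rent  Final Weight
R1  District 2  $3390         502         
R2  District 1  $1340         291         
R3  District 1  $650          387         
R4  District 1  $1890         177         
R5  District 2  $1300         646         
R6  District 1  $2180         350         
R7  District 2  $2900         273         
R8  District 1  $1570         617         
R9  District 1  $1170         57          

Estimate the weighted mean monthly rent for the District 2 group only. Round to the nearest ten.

District 2 rows: R1, R5, R7
Weighted sum = 3390×502 + 1300×646 + 2900×273
  = 3333280
Sum of weights = 502 + 646 + 273 = 1421
Weighted mean = 3333280 / 1421 = 2345.7284

2350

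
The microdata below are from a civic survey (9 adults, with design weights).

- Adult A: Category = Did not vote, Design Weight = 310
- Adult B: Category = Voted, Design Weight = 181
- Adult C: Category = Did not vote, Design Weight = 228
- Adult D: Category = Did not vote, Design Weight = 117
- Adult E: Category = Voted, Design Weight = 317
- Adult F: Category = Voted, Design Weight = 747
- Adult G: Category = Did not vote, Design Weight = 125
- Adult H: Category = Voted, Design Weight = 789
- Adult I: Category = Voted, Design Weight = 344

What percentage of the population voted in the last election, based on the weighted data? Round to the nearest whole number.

Sum of weights for 'Voted' = 181 + 317 + 747 + 789 + 344 = 2378
Total weight = 310 + 181 + 228 + 117 + 317 + 747 + 125 + 789 + 344 = 3158
Weighted proportion = 2378 / 3158 = 0.75300823 → 75.300823%

75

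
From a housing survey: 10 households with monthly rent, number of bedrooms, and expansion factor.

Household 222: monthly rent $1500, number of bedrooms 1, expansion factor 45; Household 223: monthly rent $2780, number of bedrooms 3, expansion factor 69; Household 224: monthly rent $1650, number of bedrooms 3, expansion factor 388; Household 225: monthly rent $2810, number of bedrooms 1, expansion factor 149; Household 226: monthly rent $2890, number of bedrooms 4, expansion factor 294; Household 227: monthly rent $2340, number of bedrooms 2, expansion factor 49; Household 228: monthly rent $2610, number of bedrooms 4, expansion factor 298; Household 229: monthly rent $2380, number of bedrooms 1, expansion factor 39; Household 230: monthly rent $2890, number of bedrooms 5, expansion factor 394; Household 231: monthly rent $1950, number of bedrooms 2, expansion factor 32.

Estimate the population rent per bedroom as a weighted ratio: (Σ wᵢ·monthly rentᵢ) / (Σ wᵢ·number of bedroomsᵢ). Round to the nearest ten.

710

Σ wᵢ·y = 1500×45 + 2780×69 + 1650×388 + 2810×149 + 2890×294 + 2340×49 + 2610×298 + 2380×39 + 2890×394 + 1950×32
  = 67500 + 191820 + 640200 + 418690 + 849660 + 114660 + 777780 + 92820 + 1138660 + 62400 = 4354190
Σ wᵢ·x = 1×45 + 3×69 + 3×388 + 1×149 + 4×294 + 2×49 + 4×298 + 1×39 + 5×394 + 2×32
  = 45 + 207 + 1164 + 149 + 1176 + 98 + 1192 + 39 + 1970 + 64 = 6104
Ratio = 4354190 / 6104 = 713.33388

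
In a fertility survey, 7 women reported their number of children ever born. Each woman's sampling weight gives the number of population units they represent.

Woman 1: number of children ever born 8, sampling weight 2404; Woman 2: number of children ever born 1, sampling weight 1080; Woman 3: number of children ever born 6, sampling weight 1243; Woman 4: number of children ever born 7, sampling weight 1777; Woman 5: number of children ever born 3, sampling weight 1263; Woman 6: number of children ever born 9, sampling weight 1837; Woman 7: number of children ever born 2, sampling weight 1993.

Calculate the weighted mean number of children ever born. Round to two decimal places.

5.56

Weighted sum = 64517
Sum of weights = 2404 + 1080 + 1243 + 1777 + 1263 + 1837 + 1993 = 11597
Weighted mean = 64517 / 11597 = 5.5632491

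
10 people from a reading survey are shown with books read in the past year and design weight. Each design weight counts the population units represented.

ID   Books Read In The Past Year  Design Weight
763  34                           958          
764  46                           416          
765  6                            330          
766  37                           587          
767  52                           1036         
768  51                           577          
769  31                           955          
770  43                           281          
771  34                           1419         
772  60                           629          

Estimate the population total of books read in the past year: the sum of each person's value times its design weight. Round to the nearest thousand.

286000

Weighted total = 34×958 + 46×416 + 6×330 + 37×587 + 52×1036 + 51×577 + 31×955 + 43×281 + 34×1419 + 60×629
  = 286380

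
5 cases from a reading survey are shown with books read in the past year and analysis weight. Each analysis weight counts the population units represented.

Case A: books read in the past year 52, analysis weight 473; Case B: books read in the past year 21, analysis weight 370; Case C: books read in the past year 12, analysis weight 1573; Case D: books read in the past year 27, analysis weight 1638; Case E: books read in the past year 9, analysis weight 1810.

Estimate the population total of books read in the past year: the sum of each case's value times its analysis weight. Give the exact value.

Weighted total = 52×473 + 21×370 + 12×1573 + 27×1638 + 9×1810
  = 111758

111758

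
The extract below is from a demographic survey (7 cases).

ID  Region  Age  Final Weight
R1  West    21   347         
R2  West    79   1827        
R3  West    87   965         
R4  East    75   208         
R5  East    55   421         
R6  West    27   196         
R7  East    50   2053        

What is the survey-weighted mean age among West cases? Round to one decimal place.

West rows: R1, R2, R3, R6
Weighted sum = 21×347 + 79×1827 + 87×965 + 27×196
  = 7287 + 144333 + 83955 + 5292 = 240867
Sum of weights = 347 + 1827 + 965 + 196 = 3335
Weighted mean = 240867 / 3335 = 72.223988

72.2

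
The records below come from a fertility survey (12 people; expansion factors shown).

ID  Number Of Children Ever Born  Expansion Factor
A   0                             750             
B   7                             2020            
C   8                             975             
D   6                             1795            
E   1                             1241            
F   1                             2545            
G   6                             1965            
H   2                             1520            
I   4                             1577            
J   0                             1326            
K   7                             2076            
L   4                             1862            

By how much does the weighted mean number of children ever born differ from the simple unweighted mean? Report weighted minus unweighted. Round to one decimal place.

Unweighted sum = 0 + 7 + 8 + 6 + 1 + 1 + 6 + 2 + 4 + 0 + 7 + 4 = 46
Unweighted mean = 46 / 12 = 3.8333333
Weighted sum = 0×750 + 7×2020 + 8×975 + 6×1795 + 1×1241 + 1×2545 + 6×1965 + 2×1520 + 4×1577 + 0×1326 + 7×2076 + 4×1862
  = 0 + 14140 + 7800 + 10770 + 1241 + 2545 + 11790 + 3040 + 6308 + 0 + 14532 + 7448 = 79614
Sum of weights = 750 + 2020 + 975 + 1795 + 1241 + 2545 + 1965 + 1520 + 1577 + 1326 + 2076 + 1862 = 19652
Weighted mean = 79614 / 19652 = 4.0511907
Difference (weighted minus unweighted) = 0.21785739

0.2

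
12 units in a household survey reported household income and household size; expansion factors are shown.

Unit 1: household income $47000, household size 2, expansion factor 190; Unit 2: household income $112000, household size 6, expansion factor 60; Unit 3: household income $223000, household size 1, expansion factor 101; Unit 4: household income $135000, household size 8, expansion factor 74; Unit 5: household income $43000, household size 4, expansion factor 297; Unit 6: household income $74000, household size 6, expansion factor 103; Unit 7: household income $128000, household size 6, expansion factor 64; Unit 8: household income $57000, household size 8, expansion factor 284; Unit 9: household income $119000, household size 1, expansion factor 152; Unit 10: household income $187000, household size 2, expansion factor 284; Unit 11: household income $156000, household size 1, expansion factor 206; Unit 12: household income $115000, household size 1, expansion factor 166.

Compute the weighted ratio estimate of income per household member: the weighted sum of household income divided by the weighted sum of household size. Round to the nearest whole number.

30823

Σ wᵢ·y = 47000×190 + 112000×60 + 223000×101 + 135000×74 + 43000×297 + 74000×103 + 128000×64 + 57000×284 + 119000×152 + 187000×284 + 156000×206 + 115000×166
  = 8930000 + 6720000 + 22523000 + 9990000 + 12771000 + 7622000 + 8192000 + 16188000 + 18088000 + 53108000 + 32136000 + 19090000 = 215358000
Σ wᵢ·x = 2×190 + 6×60 + 1×101 + 8×74 + 4×297 + 6×103 + 6×64 + 8×284 + 1×152 + 2×284 + 1×206 + 1×166
  = 380 + 360 + 101 + 592 + 1188 + 618 + 384 + 2272 + 152 + 568 + 206 + 166 = 6987
Ratio = 215358000 / 6987 = 30822.671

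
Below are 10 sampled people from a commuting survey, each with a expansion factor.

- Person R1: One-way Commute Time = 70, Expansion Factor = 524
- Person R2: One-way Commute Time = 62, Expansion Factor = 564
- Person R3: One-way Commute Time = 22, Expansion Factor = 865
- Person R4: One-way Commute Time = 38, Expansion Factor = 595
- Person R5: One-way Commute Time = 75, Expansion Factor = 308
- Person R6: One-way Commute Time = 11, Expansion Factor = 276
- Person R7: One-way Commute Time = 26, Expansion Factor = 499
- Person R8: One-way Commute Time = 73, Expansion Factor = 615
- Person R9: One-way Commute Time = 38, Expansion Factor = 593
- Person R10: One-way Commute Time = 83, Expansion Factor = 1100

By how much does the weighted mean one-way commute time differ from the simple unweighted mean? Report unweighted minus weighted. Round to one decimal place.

-2.6

Unweighted sum = 70 + 62 + 22 + 38 + 75 + 11 + 26 + 73 + 38 + 83 = 498
Unweighted mean = 498 / 10 = 49.8
Weighted sum = 311127
Sum of weights = 524 + 564 + 865 + 595 + 308 + 276 + 499 + 615 + 593 + 1100 = 5939
Weighted mean = 311127 / 5939 = 52.387102
Difference (unweighted minus weighted) = -2.5871022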